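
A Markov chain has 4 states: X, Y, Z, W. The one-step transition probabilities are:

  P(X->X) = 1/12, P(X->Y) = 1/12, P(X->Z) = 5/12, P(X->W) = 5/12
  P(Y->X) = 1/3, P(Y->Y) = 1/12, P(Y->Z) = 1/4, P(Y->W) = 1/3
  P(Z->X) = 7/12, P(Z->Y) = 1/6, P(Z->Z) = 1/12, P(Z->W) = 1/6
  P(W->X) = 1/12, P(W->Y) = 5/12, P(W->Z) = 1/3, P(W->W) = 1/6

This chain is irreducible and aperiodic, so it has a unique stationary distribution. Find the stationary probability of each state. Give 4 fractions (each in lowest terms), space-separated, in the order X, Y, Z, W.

The stationary distribution satisfies pi = pi * P, i.e.:
  pi_X = 1/12*pi_X + 1/3*pi_Y + 7/12*pi_Z + 1/12*pi_W
  pi_Y = 1/12*pi_X + 1/12*pi_Y + 1/6*pi_Z + 5/12*pi_W
  pi_Z = 5/12*pi_X + 1/4*pi_Y + 1/12*pi_Z + 1/3*pi_W
  pi_W = 5/12*pi_X + 1/3*pi_Y + 1/6*pi_Z + 1/6*pi_W
with normalization: pi_X + pi_Y + pi_Z + pi_W = 1.

Using the first 3 balance equations plus normalization, the linear system A*pi = b is:
  [-11/12, 1/3, 7/12, 1/12] . pi = 0
  [1/12, -11/12, 1/6, 5/12] . pi = 0
  [5/12, 1/4, -11/12, 1/3] . pi = 0
  [1, 1, 1, 1] . pi = 1

Solving yields:
  pi_X = 260/971
  pi_Y = 189/971
  pi_Z = 791/2913
  pi_W = 775/2913

Verification (pi * P):
  260/971*1/12 + 189/971*1/3 + 791/2913*7/12 + 775/2913*1/12 = 260/971 = pi_X  (ok)
  260/971*1/12 + 189/971*1/12 + 791/2913*1/6 + 775/2913*5/12 = 189/971 = pi_Y  (ok)
  260/971*5/12 + 189/971*1/4 + 791/2913*1/12 + 775/2913*1/3 = 791/2913 = pi_Z  (ok)
  260/971*5/12 + 189/971*1/3 + 791/2913*1/6 + 775/2913*1/6 = 775/2913 = pi_W  (ok)

Answer: 260/971 189/971 791/2913 775/2913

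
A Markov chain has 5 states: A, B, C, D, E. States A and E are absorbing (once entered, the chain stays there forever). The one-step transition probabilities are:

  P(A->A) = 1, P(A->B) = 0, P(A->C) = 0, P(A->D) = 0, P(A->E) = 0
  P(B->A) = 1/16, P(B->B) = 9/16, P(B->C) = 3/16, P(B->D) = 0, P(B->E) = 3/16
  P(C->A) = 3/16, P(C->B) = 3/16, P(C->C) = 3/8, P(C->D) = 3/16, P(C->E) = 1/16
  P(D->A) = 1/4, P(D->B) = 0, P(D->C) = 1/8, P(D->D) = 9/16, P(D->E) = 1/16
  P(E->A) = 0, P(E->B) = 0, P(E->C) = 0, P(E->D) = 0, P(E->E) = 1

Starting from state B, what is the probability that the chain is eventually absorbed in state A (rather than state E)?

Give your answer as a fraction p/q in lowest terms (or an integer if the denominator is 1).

Answer: 163/385

Derivation:
Let a_i = P(absorbed in A | start in state i).
Boundary conditions: a_A = 1, a_E = 0.
For each transient state i, a_i = sum_j P(i->j) * a_j:
  a_B = 1/16*a_A + 9/16*a_B + 3/16*a_C + 0*a_D + 3/16*a_E
  a_C = 3/16*a_A + 3/16*a_B + 3/8*a_C + 3/16*a_D + 1/16*a_E
  a_D = 1/4*a_A + 0*a_B + 1/8*a_C + 9/16*a_D + 1/16*a_E

Substituting a_A = 1 and a_E = 0, rearrange to (I - Q) a = r where r[i] = P(i -> A):
  [7/16, -3/16, 0] . (a_B, a_C, a_D) = 1/16
  [-3/16, 5/8, -3/16] . (a_B, a_C, a_D) = 3/16
  [0, -1/8, 7/16] . (a_B, a_C, a_D) = 1/4

Solving yields:
  a_B = 163/385
  a_C = 36/55
  a_D = 292/385

Starting state is B, so the absorption probability is a_B = 163/385.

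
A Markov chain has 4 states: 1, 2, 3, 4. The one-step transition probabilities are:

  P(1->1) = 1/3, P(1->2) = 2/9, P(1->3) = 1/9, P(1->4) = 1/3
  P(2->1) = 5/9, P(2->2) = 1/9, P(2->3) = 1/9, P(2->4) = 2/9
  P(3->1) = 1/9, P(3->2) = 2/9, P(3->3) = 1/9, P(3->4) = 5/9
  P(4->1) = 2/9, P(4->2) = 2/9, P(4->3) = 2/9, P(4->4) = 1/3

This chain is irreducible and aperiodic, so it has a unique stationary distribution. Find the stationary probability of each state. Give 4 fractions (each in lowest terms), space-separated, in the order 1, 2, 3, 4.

Answer: 121/395 1/5 59/395 136/395

Derivation:
The stationary distribution satisfies pi = pi * P, i.e.:
  pi_1 = 1/3*pi_1 + 5/9*pi_2 + 1/9*pi_3 + 2/9*pi_4
  pi_2 = 2/9*pi_1 + 1/9*pi_2 + 2/9*pi_3 + 2/9*pi_4
  pi_3 = 1/9*pi_1 + 1/9*pi_2 + 1/9*pi_3 + 2/9*pi_4
  pi_4 = 1/3*pi_1 + 2/9*pi_2 + 5/9*pi_3 + 1/3*pi_4
with normalization: pi_1 + pi_2 + pi_3 + pi_4 = 1.

Using the first 3 balance equations plus normalization, the linear system A*pi = b is:
  [-2/3, 5/9, 1/9, 2/9] . pi = 0
  [2/9, -8/9, 2/9, 2/9] . pi = 0
  [1/9, 1/9, -8/9, 2/9] . pi = 0
  [1, 1, 1, 1] . pi = 1

Solving yields:
  pi_1 = 121/395
  pi_2 = 1/5
  pi_3 = 59/395
  pi_4 = 136/395

Verification (pi * P):
  121/395*1/3 + 1/5*5/9 + 59/395*1/9 + 136/395*2/9 = 121/395 = pi_1  (ok)
  121/395*2/9 + 1/5*1/9 + 59/395*2/9 + 136/395*2/9 = 1/5 = pi_2  (ok)
  121/395*1/9 + 1/5*1/9 + 59/395*1/9 + 136/395*2/9 = 59/395 = pi_3  (ok)
  121/395*1/3 + 1/5*2/9 + 59/395*5/9 + 136/395*1/3 = 136/395 = pi_4  (ok)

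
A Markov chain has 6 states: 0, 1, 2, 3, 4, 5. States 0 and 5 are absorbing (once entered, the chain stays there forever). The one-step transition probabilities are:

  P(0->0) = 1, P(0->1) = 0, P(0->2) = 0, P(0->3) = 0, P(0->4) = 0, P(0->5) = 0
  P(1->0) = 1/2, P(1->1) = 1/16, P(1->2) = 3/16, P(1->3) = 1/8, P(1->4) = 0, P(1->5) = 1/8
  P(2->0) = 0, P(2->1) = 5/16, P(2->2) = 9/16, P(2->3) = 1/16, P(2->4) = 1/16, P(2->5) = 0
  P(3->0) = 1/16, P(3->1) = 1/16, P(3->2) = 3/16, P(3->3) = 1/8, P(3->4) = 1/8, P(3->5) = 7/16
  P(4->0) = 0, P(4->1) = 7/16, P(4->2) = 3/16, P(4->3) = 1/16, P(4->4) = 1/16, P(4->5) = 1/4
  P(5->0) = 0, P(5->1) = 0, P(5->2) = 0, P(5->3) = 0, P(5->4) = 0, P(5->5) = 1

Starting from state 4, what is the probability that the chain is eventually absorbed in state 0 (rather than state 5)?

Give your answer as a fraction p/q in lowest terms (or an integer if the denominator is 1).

Let a_i = P(absorbed in 0 | start in state i).
Boundary conditions: a_0 = 1, a_5 = 0.
For each transient state i, a_i = sum_j P(i->j) * a_j:
  a_1 = 1/2*a_0 + 1/16*a_1 + 3/16*a_2 + 1/8*a_3 + 0*a_4 + 1/8*a_5
  a_2 = 0*a_0 + 5/16*a_1 + 9/16*a_2 + 1/16*a_3 + 1/16*a_4 + 0*a_5
  a_3 = 1/16*a_0 + 1/16*a_1 + 3/16*a_2 + 1/8*a_3 + 1/8*a_4 + 7/16*a_5
  a_4 = 0*a_0 + 7/16*a_1 + 3/16*a_2 + 1/16*a_3 + 1/16*a_4 + 1/4*a_5

Substituting a_0 = 1 and a_5 = 0, rearrange to (I - Q) a = r where r[i] = P(i -> 0):
  [15/16, -3/16, -1/8, 0] . (a_1, a_2, a_3, a_4) = 1/2
  [-5/16, 7/16, -1/16, -1/16] . (a_1, a_2, a_3, a_4) = 0
  [-1/16, -3/16, 7/8, -1/8] . (a_1, a_2, a_3, a_4) = 1/16
  [-7/16, -3/16, -1/16, 15/16] . (a_1, a_2, a_3, a_4) = 0

Solving yields:
  a_1 = 2783/3986
  a_2 = 2437/3986
  a_3 = 1273/3986
  a_4 = 1871/3986

Starting state is 4, so the absorption probability is a_4 = 1871/3986.

Answer: 1871/3986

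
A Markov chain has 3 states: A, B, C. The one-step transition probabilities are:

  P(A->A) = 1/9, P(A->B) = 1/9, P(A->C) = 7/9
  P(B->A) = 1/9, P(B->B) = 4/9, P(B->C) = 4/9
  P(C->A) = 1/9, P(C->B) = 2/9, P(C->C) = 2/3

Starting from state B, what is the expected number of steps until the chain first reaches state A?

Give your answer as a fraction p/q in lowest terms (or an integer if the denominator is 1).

Let h_i = expected steps to first reach A from state i.
Boundary: h_A = 0.
First-step equations for the other states:
  h_B = 1 + 1/9*h_A + 4/9*h_B + 4/9*h_C
  h_C = 1 + 1/9*h_A + 2/9*h_B + 2/3*h_C

Substituting h_A = 0 and rearranging gives the linear system (I - Q) h = 1:
  [5/9, -4/9] . (h_B, h_C) = 1
  [-2/9, 1/3] . (h_B, h_C) = 1

Solving yields:
  h_B = 9
  h_C = 9

Starting state is B, so the expected hitting time is h_B = 9.

Answer: 9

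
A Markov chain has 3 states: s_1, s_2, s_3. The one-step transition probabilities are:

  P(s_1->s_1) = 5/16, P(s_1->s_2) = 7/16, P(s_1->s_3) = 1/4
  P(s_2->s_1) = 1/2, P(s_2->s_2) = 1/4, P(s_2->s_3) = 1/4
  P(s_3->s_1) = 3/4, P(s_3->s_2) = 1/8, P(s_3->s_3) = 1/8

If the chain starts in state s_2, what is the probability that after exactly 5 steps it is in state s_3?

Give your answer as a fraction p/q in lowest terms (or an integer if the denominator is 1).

Answer: 3641/16384

Derivation:
Computing P^5 by repeated multiplication:
P^1 =
  s_1: [5/16, 7/16, 1/4]
  s_2: [1/2, 1/4, 1/4]
  s_3: [3/4, 1/8, 1/8]
P^2 =
  s_1: [129/256, 71/256, 7/32]
  s_2: [15/32, 5/16, 7/32]
  s_3: [25/64, 3/8, 15/64]
P^3 =
  s_1: [1885/4096, 1299/4096, 57/256]
  s_2: [239/512, 159/512, 57/256]
  s_3: [497/1024, 301/1024, 113/512]
P^4 =
  s_1: [30761/65536, 20215/65536, 455/2048]
  s_2: [3835/8192, 2537/8192, 455/2048]
  s_3: [7605/16384, 5135/16384, 911/4096]
P^5 =
  s_1: [490245/1048576, 325307/1048576, 3641/16384]
  s_2: [61311/131072, 40633/131072, 3641/16384]
  s_3: [122833/262144, 81063/262144, 7281/32768]

(P^5)[s_2 -> s_3] = 3641/16384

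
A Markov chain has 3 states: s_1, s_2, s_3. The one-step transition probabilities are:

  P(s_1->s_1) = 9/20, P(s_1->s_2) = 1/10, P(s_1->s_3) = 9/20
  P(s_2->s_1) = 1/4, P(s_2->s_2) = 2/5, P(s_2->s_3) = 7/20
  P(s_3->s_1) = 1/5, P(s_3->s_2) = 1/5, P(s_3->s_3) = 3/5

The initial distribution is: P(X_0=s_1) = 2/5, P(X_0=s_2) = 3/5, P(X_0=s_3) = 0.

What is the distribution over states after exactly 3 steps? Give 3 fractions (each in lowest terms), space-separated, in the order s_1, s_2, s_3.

Answer: 11411/40000 4299/20000 19991/40000

Derivation:
Propagating the distribution step by step (d_{t+1} = d_t * P):
d_0 = (s_1=2/5, s_2=3/5, s_3=0)
  d_1[s_1] = 2/5*9/20 + 3/5*1/4 + 0*1/5 = 33/100
  d_1[s_2] = 2/5*1/10 + 3/5*2/5 + 0*1/5 = 7/25
  d_1[s_3] = 2/5*9/20 + 3/5*7/20 + 0*3/5 = 39/100
d_1 = (s_1=33/100, s_2=7/25, s_3=39/100)
  d_2[s_1] = 33/100*9/20 + 7/25*1/4 + 39/100*1/5 = 593/2000
  d_2[s_2] = 33/100*1/10 + 7/25*2/5 + 39/100*1/5 = 223/1000
  d_2[s_3] = 33/100*9/20 + 7/25*7/20 + 39/100*3/5 = 961/2000
d_2 = (s_1=593/2000, s_2=223/1000, s_3=961/2000)
  d_3[s_1] = 593/2000*9/20 + 223/1000*1/4 + 961/2000*1/5 = 11411/40000
  d_3[s_2] = 593/2000*1/10 + 223/1000*2/5 + 961/2000*1/5 = 4299/20000
  d_3[s_3] = 593/2000*9/20 + 223/1000*7/20 + 961/2000*3/5 = 19991/40000
d_3 = (s_1=11411/40000, s_2=4299/20000, s_3=19991/40000)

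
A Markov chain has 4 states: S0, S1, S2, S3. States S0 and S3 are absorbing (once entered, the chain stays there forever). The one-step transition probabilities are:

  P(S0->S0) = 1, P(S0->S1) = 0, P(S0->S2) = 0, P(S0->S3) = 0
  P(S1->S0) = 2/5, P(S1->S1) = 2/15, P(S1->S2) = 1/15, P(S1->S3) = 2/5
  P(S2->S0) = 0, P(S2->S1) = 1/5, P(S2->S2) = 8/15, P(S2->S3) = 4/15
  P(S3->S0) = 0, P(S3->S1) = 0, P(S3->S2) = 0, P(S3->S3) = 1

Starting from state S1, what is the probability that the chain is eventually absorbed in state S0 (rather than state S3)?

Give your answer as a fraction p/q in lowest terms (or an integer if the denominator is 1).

Let a_i = P(absorbed in S0 | start in state i).
Boundary conditions: a_S0 = 1, a_S3 = 0.
For each transient state i, a_i = sum_j P(i->j) * a_j:
  a_S1 = 2/5*a_S0 + 2/15*a_S1 + 1/15*a_S2 + 2/5*a_S3
  a_S2 = 0*a_S0 + 1/5*a_S1 + 8/15*a_S2 + 4/15*a_S3

Substituting a_S0 = 1 and a_S3 = 0, rearrange to (I - Q) a = r where r[i] = P(i -> S0):
  [13/15, -1/15] . (a_S1, a_S2) = 2/5
  [-1/5, 7/15] . (a_S1, a_S2) = 0

Solving yields:
  a_S1 = 21/44
  a_S2 = 9/44

Starting state is S1, so the absorption probability is a_S1 = 21/44.

Answer: 21/44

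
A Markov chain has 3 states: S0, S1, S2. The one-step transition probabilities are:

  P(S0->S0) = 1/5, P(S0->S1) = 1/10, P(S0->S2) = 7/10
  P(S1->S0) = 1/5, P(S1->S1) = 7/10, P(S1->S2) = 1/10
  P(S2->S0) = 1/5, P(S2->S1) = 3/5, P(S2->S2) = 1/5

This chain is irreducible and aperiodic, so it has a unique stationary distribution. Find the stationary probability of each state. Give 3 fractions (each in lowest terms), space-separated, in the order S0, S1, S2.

The stationary distribution satisfies pi = pi * P, i.e.:
  pi_S0 = 1/5*pi_S0 + 1/5*pi_S1 + 1/5*pi_S2
  pi_S1 = 1/10*pi_S0 + 7/10*pi_S1 + 3/5*pi_S2
  pi_S2 = 7/10*pi_S0 + 1/10*pi_S1 + 1/5*pi_S2
with normalization: pi_S0 + pi_S1 + pi_S2 = 1.

Using the first 2 balance equations plus normalization, the linear system A*pi = b is:
  [-4/5, 1/5, 1/5] . pi = 0
  [1/10, -3/10, 3/5] . pi = 0
  [1, 1, 1] . pi = 1

Solving yields:
  pi_S0 = 1/5
  pi_S1 = 5/9
  pi_S2 = 11/45

Verification (pi * P):
  1/5*1/5 + 5/9*1/5 + 11/45*1/5 = 1/5 = pi_S0  (ok)
  1/5*1/10 + 5/9*7/10 + 11/45*3/5 = 5/9 = pi_S1  (ok)
  1/5*7/10 + 5/9*1/10 + 11/45*1/5 = 11/45 = pi_S2  (ok)

Answer: 1/5 5/9 11/45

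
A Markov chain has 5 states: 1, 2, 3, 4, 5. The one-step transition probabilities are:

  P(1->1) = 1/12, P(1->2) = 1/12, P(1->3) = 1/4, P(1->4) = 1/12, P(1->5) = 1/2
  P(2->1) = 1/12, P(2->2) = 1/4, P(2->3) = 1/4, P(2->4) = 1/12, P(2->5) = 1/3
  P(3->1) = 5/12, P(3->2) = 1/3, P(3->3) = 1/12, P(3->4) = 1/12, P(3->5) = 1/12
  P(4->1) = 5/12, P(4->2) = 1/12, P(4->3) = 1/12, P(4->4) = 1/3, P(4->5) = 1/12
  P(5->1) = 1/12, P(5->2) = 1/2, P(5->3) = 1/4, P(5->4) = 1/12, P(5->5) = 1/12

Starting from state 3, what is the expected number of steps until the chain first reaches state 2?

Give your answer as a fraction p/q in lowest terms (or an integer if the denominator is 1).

Let h_i = expected steps to first reach 2 from state i.
Boundary: h_2 = 0.
First-step equations for the other states:
  h_1 = 1 + 1/12*h_1 + 1/12*h_2 + 1/4*h_3 + 1/12*h_4 + 1/2*h_5
  h_3 = 1 + 5/12*h_1 + 1/3*h_2 + 1/12*h_3 + 1/12*h_4 + 1/12*h_5
  h_4 = 1 + 5/12*h_1 + 1/12*h_2 + 1/12*h_3 + 1/3*h_4 + 1/12*h_5
  h_5 = 1 + 1/12*h_1 + 1/2*h_2 + 1/4*h_3 + 1/12*h_4 + 1/12*h_5

Substituting h_2 = 0 and rearranging gives the linear system (I - Q) h = 1:
  [11/12, -1/4, -1/12, -1/2] . (h_1, h_3, h_4, h_5) = 1
  [-5/12, 11/12, -1/12, -1/12] . (h_1, h_3, h_4, h_5) = 1
  [-5/12, -1/12, 2/3, -1/12] . (h_1, h_3, h_4, h_5) = 1
  [-1/12, -1/4, -1/12, 11/12] . (h_1, h_3, h_4, h_5) = 1

Solving yields:
  h_1 = 252/61
  h_3 = 3816/1037
  h_4 = 5088/1037
  h_5 = 3024/1037

Starting state is 3, so the expected hitting time is h_3 = 3816/1037.

Answer: 3816/1037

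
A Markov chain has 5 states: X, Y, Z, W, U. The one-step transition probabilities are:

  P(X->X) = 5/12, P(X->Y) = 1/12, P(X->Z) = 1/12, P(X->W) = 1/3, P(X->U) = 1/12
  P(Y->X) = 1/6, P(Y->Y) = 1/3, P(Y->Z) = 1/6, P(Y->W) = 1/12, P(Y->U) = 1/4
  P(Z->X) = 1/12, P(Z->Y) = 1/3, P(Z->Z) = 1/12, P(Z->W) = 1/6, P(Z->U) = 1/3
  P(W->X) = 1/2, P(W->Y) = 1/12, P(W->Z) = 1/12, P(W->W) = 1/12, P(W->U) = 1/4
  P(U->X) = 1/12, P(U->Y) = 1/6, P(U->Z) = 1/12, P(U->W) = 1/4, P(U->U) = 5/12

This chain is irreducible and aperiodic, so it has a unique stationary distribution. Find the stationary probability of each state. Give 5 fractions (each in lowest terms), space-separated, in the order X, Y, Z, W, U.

The stationary distribution satisfies pi = pi * P, i.e.:
  pi_X = 5/12*pi_X + 1/6*pi_Y + 1/12*pi_Z + 1/2*pi_W + 1/12*pi_U
  pi_Y = 1/12*pi_X + 1/3*pi_Y + 1/3*pi_Z + 1/12*pi_W + 1/6*pi_U
  pi_Z = 1/12*pi_X + 1/6*pi_Y + 1/12*pi_Z + 1/12*pi_W + 1/12*pi_U
  pi_W = 1/3*pi_X + 1/12*pi_Y + 1/6*pi_Z + 1/12*pi_W + 1/4*pi_U
  pi_U = 1/12*pi_X + 1/4*pi_Y + 1/3*pi_Z + 1/4*pi_W + 5/12*pi_U
with normalization: pi_X + pi_Y + pi_Z + pi_W + pi_U = 1.

Using the first 4 balance equations plus normalization, the linear system A*pi = b is:
  [-7/12, 1/6, 1/12, 1/2, 1/12] . pi = 0
  [1/12, -2/3, 1/3, 1/12, 1/6] . pi = 0
  [1/12, 1/6, -11/12, 1/12, 1/12] . pi = 0
  [1/3, 1/12, 1/6, -11/12, 1/4] . pi = 0
  [1, 1, 1, 1, 1] . pi = 1

Solving yields:
  pi_X = 3406/12481
  pi_Y = 2147/12481
  pi_Z = 1219/12481
  pi_W = 2524/12481
  pi_U = 455/1783

Verification (pi * P):
  3406/12481*5/12 + 2147/12481*1/6 + 1219/12481*1/12 + 2524/12481*1/2 + 455/1783*1/12 = 3406/12481 = pi_X  (ok)
  3406/12481*1/12 + 2147/12481*1/3 + 1219/12481*1/3 + 2524/12481*1/12 + 455/1783*1/6 = 2147/12481 = pi_Y  (ok)
  3406/12481*1/12 + 2147/12481*1/6 + 1219/12481*1/12 + 2524/12481*1/12 + 455/1783*1/12 = 1219/12481 = pi_Z  (ok)
  3406/12481*1/3 + 2147/12481*1/12 + 1219/12481*1/6 + 2524/12481*1/12 + 455/1783*1/4 = 2524/12481 = pi_W  (ok)
  3406/12481*1/12 + 2147/12481*1/4 + 1219/12481*1/3 + 2524/12481*1/4 + 455/1783*5/12 = 455/1783 = pi_U  (ok)

Answer: 3406/12481 2147/12481 1219/12481 2524/12481 455/1783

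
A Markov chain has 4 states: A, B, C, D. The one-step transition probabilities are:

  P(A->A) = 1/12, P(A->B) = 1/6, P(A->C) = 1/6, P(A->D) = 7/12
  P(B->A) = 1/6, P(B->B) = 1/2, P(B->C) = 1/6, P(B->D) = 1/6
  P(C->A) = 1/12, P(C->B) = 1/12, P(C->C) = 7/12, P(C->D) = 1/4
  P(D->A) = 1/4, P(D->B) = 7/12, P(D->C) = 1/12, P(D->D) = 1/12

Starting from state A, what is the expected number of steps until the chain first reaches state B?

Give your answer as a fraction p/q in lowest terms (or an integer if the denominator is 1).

Answer: 122/35

Derivation:
Let h_i = expected steps to first reach B from state i.
Boundary: h_B = 0.
First-step equations for the other states:
  h_A = 1 + 1/12*h_A + 1/6*h_B + 1/6*h_C + 7/12*h_D
  h_C = 1 + 1/12*h_A + 1/12*h_B + 7/12*h_C + 1/4*h_D
  h_D = 1 + 1/4*h_A + 7/12*h_B + 1/12*h_C + 1/12*h_D

Substituting h_B = 0 and rearranging gives the linear system (I - Q) h = 1:
  [11/12, -1/6, -7/12] . (h_A, h_C, h_D) = 1
  [-1/12, 5/12, -1/4] . (h_A, h_C, h_D) = 1
  [-1/4, -1/12, 11/12] . (h_A, h_C, h_D) = 1

Solving yields:
  h_A = 122/35
  h_C = 32/7
  h_D = 86/35

Starting state is A, so the expected hitting time is h_A = 122/35.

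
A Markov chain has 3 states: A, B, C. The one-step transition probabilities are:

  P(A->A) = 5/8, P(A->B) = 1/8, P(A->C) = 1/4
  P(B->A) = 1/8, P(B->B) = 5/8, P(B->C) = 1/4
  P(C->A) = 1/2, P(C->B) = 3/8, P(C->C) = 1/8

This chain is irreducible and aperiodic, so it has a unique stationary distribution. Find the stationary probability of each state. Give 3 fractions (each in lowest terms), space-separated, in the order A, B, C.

The stationary distribution satisfies pi = pi * P, i.e.:
  pi_A = 5/8*pi_A + 1/8*pi_B + 1/2*pi_C
  pi_B = 1/8*pi_A + 5/8*pi_B + 3/8*pi_C
  pi_C = 1/4*pi_A + 1/4*pi_B + 1/8*pi_C
with normalization: pi_A + pi_B + pi_C = 1.

Using the first 2 balance equations plus normalization, the linear system A*pi = b is:
  [-3/8, 1/8, 1/2] . pi = 0
  [1/8, -3/8, 3/8] . pi = 0
  [1, 1, 1] . pi = 1

Solving yields:
  pi_A = 5/12
  pi_B = 13/36
  pi_C = 2/9

Verification (pi * P):
  5/12*5/8 + 13/36*1/8 + 2/9*1/2 = 5/12 = pi_A  (ok)
  5/12*1/8 + 13/36*5/8 + 2/9*3/8 = 13/36 = pi_B  (ok)
  5/12*1/4 + 13/36*1/4 + 2/9*1/8 = 2/9 = pi_C  (ok)

Answer: 5/12 13/36 2/9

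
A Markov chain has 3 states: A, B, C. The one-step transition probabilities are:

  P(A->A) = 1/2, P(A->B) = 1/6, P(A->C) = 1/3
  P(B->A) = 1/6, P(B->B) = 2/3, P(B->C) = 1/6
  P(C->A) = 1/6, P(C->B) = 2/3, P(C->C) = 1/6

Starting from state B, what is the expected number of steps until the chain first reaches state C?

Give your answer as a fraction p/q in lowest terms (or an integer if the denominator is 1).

Answer: 24/5

Derivation:
Let h_i = expected steps to first reach C from state i.
Boundary: h_C = 0.
First-step equations for the other states:
  h_A = 1 + 1/2*h_A + 1/6*h_B + 1/3*h_C
  h_B = 1 + 1/6*h_A + 2/3*h_B + 1/6*h_C

Substituting h_C = 0 and rearranging gives the linear system (I - Q) h = 1:
  [1/2, -1/6] . (h_A, h_B) = 1
  [-1/6, 1/3] . (h_A, h_B) = 1

Solving yields:
  h_A = 18/5
  h_B = 24/5

Starting state is B, so the expected hitting time is h_B = 24/5.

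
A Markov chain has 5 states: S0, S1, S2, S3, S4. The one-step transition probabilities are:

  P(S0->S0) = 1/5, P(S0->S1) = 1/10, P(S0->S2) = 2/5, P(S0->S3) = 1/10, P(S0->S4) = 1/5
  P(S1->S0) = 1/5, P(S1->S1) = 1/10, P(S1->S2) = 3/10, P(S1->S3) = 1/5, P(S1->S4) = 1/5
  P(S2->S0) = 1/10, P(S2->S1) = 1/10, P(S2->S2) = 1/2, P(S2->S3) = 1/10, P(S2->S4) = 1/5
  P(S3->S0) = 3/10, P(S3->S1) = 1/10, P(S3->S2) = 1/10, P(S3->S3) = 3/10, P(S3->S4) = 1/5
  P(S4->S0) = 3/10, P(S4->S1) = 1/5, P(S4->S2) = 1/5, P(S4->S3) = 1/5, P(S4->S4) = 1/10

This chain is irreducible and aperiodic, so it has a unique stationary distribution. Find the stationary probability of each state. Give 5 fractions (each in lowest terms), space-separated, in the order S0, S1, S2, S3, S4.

The stationary distribution satisfies pi = pi * P, i.e.:
  pi_S0 = 1/5*pi_S0 + 1/5*pi_S1 + 1/10*pi_S2 + 3/10*pi_S3 + 3/10*pi_S4
  pi_S1 = 1/10*pi_S0 + 1/10*pi_S1 + 1/10*pi_S2 + 1/10*pi_S3 + 1/5*pi_S4
  pi_S2 = 2/5*pi_S0 + 3/10*pi_S1 + 1/2*pi_S2 + 1/10*pi_S3 + 1/5*pi_S4
  pi_S3 = 1/10*pi_S0 + 1/5*pi_S1 + 1/10*pi_S2 + 3/10*pi_S3 + 1/5*pi_S4
  pi_S4 = 1/5*pi_S0 + 1/5*pi_S1 + 1/5*pi_S2 + 1/5*pi_S3 + 1/10*pi_S4
with normalization: pi_S0 + pi_S1 + pi_S2 + pi_S3 + pi_S4 = 1.

Using the first 4 balance equations plus normalization, the linear system A*pi = b is:
  [-4/5, 1/5, 1/10, 3/10, 3/10] . pi = 0
  [1/10, -9/10, 1/10, 1/10, 1/5] . pi = 0
  [2/5, 3/10, -1/2, 1/10, 1/5] . pi = 0
  [1/10, 1/5, 1/10, -7/10, 1/5] . pi = 0
  [1, 1, 1, 1, 1] . pi = 1

Solving yields:
  pi_S0 = 53/264
  pi_S1 = 13/110
  pi_S2 = 889/2640
  pi_S3 = 13/80
  pi_S4 = 2/11

Verification (pi * P):
  53/264*1/5 + 13/110*1/5 + 889/2640*1/10 + 13/80*3/10 + 2/11*3/10 = 53/264 = pi_S0  (ok)
  53/264*1/10 + 13/110*1/10 + 889/2640*1/10 + 13/80*1/10 + 2/11*1/5 = 13/110 = pi_S1  (ok)
  53/264*2/5 + 13/110*3/10 + 889/2640*1/2 + 13/80*1/10 + 2/11*1/5 = 889/2640 = pi_S2  (ok)
  53/264*1/10 + 13/110*1/5 + 889/2640*1/10 + 13/80*3/10 + 2/11*1/5 = 13/80 = pi_S3  (ok)
  53/264*1/5 + 13/110*1/5 + 889/2640*1/5 + 13/80*1/5 + 2/11*1/10 = 2/11 = pi_S4  (ok)

Answer: 53/264 13/110 889/2640 13/80 2/11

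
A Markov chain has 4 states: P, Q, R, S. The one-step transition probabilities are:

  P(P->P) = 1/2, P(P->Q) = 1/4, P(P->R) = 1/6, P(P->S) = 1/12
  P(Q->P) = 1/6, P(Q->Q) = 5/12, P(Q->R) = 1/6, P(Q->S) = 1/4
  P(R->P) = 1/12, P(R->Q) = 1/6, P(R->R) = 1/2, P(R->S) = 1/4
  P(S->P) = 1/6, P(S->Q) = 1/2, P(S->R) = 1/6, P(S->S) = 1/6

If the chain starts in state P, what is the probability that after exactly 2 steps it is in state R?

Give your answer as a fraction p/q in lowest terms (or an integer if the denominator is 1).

Computing P^2 by repeated multiplication:
P^1 =
  P: [1/2, 1/4, 1/6, 1/12]
  Q: [1/6, 5/12, 1/6, 1/4]
  R: [1/12, 1/6, 1/2, 1/4]
  S: [1/6, 1/2, 1/6, 1/6]
P^2 =
  P: [23/72, 43/144, 2/9, 23/144]
  Q: [5/24, 53/144, 2/9, 29/144]
  R: [11/72, 43/144, 1/3, 31/144]
  S: [5/24, 13/36, 2/9, 5/24]

(P^2)[P -> R] = 2/9

Answer: 2/9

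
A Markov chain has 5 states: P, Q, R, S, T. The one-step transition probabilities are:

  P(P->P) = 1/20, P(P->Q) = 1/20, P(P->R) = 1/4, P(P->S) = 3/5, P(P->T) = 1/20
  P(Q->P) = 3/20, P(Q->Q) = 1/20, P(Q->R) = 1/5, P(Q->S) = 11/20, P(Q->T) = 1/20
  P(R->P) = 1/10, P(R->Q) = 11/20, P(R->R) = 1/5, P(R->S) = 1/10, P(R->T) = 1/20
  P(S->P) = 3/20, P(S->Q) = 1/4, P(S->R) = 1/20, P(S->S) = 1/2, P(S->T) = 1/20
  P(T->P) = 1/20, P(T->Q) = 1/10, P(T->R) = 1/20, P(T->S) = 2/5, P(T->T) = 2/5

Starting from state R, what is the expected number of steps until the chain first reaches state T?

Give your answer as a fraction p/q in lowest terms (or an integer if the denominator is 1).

Let h_i = expected steps to first reach T from state i.
Boundary: h_T = 0.
First-step equations for the other states:
  h_P = 1 + 1/20*h_P + 1/20*h_Q + 1/4*h_R + 3/5*h_S + 1/20*h_T
  h_Q = 1 + 3/20*h_P + 1/20*h_Q + 1/5*h_R + 11/20*h_S + 1/20*h_T
  h_R = 1 + 1/10*h_P + 11/20*h_Q + 1/5*h_R + 1/10*h_S + 1/20*h_T
  h_S = 1 + 3/20*h_P + 1/4*h_Q + 1/20*h_R + 1/2*h_S + 1/20*h_T

Substituting h_T = 0 and rearranging gives the linear system (I - Q) h = 1:
  [19/20, -1/20, -1/4, -3/5] . (h_P, h_Q, h_R, h_S) = 1
  [-3/20, 19/20, -1/5, -11/20] . (h_P, h_Q, h_R, h_S) = 1
  [-1/10, -11/20, 4/5, -1/10] . (h_P, h_Q, h_R, h_S) = 1
  [-3/20, -1/4, -1/20, 1/2] . (h_P, h_Q, h_R, h_S) = 1

Solving yields:
  h_P = 20
  h_Q = 20
  h_R = 20
  h_S = 20

Starting state is R, so the expected hitting time is h_R = 20.

Answer: 20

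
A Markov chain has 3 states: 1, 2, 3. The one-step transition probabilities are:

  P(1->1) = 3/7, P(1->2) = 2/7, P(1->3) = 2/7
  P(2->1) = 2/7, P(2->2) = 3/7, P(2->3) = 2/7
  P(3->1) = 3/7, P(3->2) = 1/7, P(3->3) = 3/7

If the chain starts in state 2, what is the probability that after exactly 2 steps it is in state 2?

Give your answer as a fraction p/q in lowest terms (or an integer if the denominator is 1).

Computing P^2 by repeated multiplication:
P^1 =
  1: [3/7, 2/7, 2/7]
  2: [2/7, 3/7, 2/7]
  3: [3/7, 1/7, 3/7]
P^2 =
  1: [19/49, 2/7, 16/49]
  2: [18/49, 15/49, 16/49]
  3: [20/49, 12/49, 17/49]

(P^2)[2 -> 2] = 15/49

Answer: 15/49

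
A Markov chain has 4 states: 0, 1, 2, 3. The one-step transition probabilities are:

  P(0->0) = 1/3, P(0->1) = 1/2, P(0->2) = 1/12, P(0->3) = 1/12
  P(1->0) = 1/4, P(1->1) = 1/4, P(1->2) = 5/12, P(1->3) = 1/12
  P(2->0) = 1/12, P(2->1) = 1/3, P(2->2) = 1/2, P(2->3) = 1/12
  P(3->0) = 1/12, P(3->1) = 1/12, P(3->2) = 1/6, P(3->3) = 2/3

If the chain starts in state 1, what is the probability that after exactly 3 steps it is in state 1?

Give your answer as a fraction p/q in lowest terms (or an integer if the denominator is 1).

Answer: 175/576

Derivation:
Computing P^3 by repeated multiplication:
P^1 =
  0: [1/3, 1/2, 1/12, 1/12]
  1: [1/4, 1/4, 5/12, 1/12]
  2: [1/12, 1/3, 1/2, 1/12]
  3: [1/12, 1/12, 1/6, 2/3]
P^2 =
  0: [1/4, 47/144, 7/24, 19/144]
  1: [3/16, 1/3, 25/72, 19/144]
  2: [23/144, 43/144, 59/144, 19/144]
  3: [17/144, 25/144, 17/72, 17/36]
P^3 =
  0: [173/864, 17/54, 187/576, 277/1728]
  1: [107/576, 175/576, 605/1728, 277/1728]
  2: [299/1728, 29/96, 35/96, 277/1728]
  3: [245/1728, 127/576, 241/864, 155/432]

(P^3)[1 -> 1] = 175/576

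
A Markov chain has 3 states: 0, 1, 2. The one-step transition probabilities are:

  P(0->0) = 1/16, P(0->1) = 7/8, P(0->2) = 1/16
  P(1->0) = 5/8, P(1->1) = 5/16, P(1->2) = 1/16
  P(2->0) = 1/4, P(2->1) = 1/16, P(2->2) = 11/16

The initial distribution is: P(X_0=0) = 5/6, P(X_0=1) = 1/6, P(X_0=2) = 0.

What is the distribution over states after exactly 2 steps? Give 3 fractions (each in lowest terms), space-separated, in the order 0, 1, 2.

Answer: 263/512 197/512 13/128

Derivation:
Propagating the distribution step by step (d_{t+1} = d_t * P):
d_0 = (0=5/6, 1=1/6, 2=0)
  d_1[0] = 5/6*1/16 + 1/6*5/8 + 0*1/4 = 5/32
  d_1[1] = 5/6*7/8 + 1/6*5/16 + 0*1/16 = 25/32
  d_1[2] = 5/6*1/16 + 1/6*1/16 + 0*11/16 = 1/16
d_1 = (0=5/32, 1=25/32, 2=1/16)
  d_2[0] = 5/32*1/16 + 25/32*5/8 + 1/16*1/4 = 263/512
  d_2[1] = 5/32*7/8 + 25/32*5/16 + 1/16*1/16 = 197/512
  d_2[2] = 5/32*1/16 + 25/32*1/16 + 1/16*11/16 = 13/128
d_2 = (0=263/512, 1=197/512, 2=13/128)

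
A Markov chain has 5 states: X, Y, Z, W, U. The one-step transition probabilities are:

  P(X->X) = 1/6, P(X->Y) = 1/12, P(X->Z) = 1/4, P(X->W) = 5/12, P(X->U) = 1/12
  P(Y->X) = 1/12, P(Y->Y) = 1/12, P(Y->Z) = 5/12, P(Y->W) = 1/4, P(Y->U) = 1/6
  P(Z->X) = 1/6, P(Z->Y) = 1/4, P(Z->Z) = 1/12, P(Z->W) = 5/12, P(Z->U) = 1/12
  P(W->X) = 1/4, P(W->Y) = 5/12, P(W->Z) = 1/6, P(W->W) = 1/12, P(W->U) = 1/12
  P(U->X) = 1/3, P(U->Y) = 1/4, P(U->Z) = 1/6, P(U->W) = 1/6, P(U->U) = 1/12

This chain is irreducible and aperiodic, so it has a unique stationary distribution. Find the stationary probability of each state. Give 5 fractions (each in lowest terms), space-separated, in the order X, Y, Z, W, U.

Answer: 6083/32530 3667/16265 1433/6506 4313/16265 1661/16265

Derivation:
The stationary distribution satisfies pi = pi * P, i.e.:
  pi_X = 1/6*pi_X + 1/12*pi_Y + 1/6*pi_Z + 1/4*pi_W + 1/3*pi_U
  pi_Y = 1/12*pi_X + 1/12*pi_Y + 1/4*pi_Z + 5/12*pi_W + 1/4*pi_U
  pi_Z = 1/4*pi_X + 5/12*pi_Y + 1/12*pi_Z + 1/6*pi_W + 1/6*pi_U
  pi_W = 5/12*pi_X + 1/4*pi_Y + 5/12*pi_Z + 1/12*pi_W + 1/6*pi_U
  pi_U = 1/12*pi_X + 1/6*pi_Y + 1/12*pi_Z + 1/12*pi_W + 1/12*pi_U
with normalization: pi_X + pi_Y + pi_Z + pi_W + pi_U = 1.

Using the first 4 balance equations plus normalization, the linear system A*pi = b is:
  [-5/6, 1/12, 1/6, 1/4, 1/3] . pi = 0
  [1/12, -11/12, 1/4, 5/12, 1/4] . pi = 0
  [1/4, 5/12, -11/12, 1/6, 1/6] . pi = 0
  [5/12, 1/4, 5/12, -11/12, 1/6] . pi = 0
  [1, 1, 1, 1, 1] . pi = 1

Solving yields:
  pi_X = 6083/32530
  pi_Y = 3667/16265
  pi_Z = 1433/6506
  pi_W = 4313/16265
  pi_U = 1661/16265

Verification (pi * P):
  6083/32530*1/6 + 3667/16265*1/12 + 1433/6506*1/6 + 4313/16265*1/4 + 1661/16265*1/3 = 6083/32530 = pi_X  (ok)
  6083/32530*1/12 + 3667/16265*1/12 + 1433/6506*1/4 + 4313/16265*5/12 + 1661/16265*1/4 = 3667/16265 = pi_Y  (ok)
  6083/32530*1/4 + 3667/16265*5/12 + 1433/6506*1/12 + 4313/16265*1/6 + 1661/16265*1/6 = 1433/6506 = pi_Z  (ok)
  6083/32530*5/12 + 3667/16265*1/4 + 1433/6506*5/12 + 4313/16265*1/12 + 1661/16265*1/6 = 4313/16265 = pi_W  (ok)
  6083/32530*1/12 + 3667/16265*1/6 + 1433/6506*1/12 + 4313/16265*1/12 + 1661/16265*1/12 = 1661/16265 = pi_U  (ok)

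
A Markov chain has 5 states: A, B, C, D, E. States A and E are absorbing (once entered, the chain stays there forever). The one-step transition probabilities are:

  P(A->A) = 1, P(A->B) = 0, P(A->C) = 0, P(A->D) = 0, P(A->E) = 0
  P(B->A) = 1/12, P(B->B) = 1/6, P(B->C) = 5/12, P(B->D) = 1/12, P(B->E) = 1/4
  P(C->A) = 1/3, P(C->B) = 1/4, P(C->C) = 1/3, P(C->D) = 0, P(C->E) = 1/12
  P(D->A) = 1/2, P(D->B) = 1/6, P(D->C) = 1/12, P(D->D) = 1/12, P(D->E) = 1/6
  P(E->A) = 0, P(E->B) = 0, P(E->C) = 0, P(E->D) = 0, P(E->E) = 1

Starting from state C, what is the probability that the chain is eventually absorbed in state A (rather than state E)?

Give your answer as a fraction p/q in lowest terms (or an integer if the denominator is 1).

Let a_i = P(absorbed in A | start in state i).
Boundary conditions: a_A = 1, a_E = 0.
For each transient state i, a_i = sum_j P(i->j) * a_j:
  a_B = 1/12*a_A + 1/6*a_B + 5/12*a_C + 1/12*a_D + 1/4*a_E
  a_C = 1/3*a_A + 1/4*a_B + 1/3*a_C + 0*a_D + 1/12*a_E
  a_D = 1/2*a_A + 1/6*a_B + 1/12*a_C + 1/12*a_D + 1/6*a_E

Substituting a_A = 1 and a_E = 0, rearrange to (I - Q) a = r where r[i] = P(i -> A):
  [5/6, -5/12, -1/12] . (a_B, a_C, a_D) = 1/12
  [-1/4, 2/3, 0] . (a_B, a_C, a_D) = 1/3
  [-1/6, -1/12, 11/12] . (a_B, a_C, a_D) = 1/2

Solving yields:
  a_B = 15/29
  a_C = 161/232
  a_D = 163/232

Starting state is C, so the absorption probability is a_C = 161/232.

Answer: 161/232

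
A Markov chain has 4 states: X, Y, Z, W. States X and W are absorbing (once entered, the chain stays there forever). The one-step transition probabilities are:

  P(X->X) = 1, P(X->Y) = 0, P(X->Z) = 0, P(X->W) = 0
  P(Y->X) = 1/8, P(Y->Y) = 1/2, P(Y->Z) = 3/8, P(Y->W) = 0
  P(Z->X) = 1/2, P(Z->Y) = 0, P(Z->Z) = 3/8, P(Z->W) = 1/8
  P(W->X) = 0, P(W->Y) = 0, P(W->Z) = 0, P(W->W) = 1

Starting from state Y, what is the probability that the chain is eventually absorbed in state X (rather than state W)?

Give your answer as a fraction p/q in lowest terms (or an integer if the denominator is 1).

Answer: 17/20

Derivation:
Let a_i = P(absorbed in X | start in state i).
Boundary conditions: a_X = 1, a_W = 0.
For each transient state i, a_i = sum_j P(i->j) * a_j:
  a_Y = 1/8*a_X + 1/2*a_Y + 3/8*a_Z + 0*a_W
  a_Z = 1/2*a_X + 0*a_Y + 3/8*a_Z + 1/8*a_W

Substituting a_X = 1 and a_W = 0, rearrange to (I - Q) a = r where r[i] = P(i -> X):
  [1/2, -3/8] . (a_Y, a_Z) = 1/8
  [0, 5/8] . (a_Y, a_Z) = 1/2

Solving yields:
  a_Y = 17/20
  a_Z = 4/5

Starting state is Y, so the absorption probability is a_Y = 17/20.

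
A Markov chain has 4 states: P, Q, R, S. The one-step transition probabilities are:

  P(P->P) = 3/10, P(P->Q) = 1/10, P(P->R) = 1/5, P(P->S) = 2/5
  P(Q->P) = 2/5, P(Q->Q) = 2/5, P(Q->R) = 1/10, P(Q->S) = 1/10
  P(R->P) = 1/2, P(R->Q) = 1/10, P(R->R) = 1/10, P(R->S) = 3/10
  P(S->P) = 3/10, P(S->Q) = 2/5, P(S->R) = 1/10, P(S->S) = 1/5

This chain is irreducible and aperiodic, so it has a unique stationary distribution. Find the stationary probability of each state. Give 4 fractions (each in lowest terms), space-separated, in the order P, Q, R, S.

The stationary distribution satisfies pi = pi * P, i.e.:
  pi_P = 3/10*pi_P + 2/5*pi_Q + 1/2*pi_R + 3/10*pi_S
  pi_Q = 1/10*pi_P + 2/5*pi_Q + 1/10*pi_R + 2/5*pi_S
  pi_R = 1/5*pi_P + 1/10*pi_Q + 1/10*pi_R + 1/10*pi_S
  pi_S = 2/5*pi_P + 1/10*pi_Q + 3/10*pi_R + 1/5*pi_S
with normalization: pi_P + pi_Q + pi_R + pi_S = 1.

Using the first 3 balance equations plus normalization, the linear system A*pi = b is:
  [-7/10, 2/5, 1/2, 3/10] . pi = 0
  [1/10, -3/5, 1/10, 2/5] . pi = 0
  [1/5, 1/10, -9/10, 1/10] . pi = 0
  [1, 1, 1, 1] . pi = 1

Solving yields:
  pi_P = 357/1013
  pi_Q = 257/1013
  pi_R = 137/1013
  pi_S = 262/1013

Verification (pi * P):
  357/1013*3/10 + 257/1013*2/5 + 137/1013*1/2 + 262/1013*3/10 = 357/1013 = pi_P  (ok)
  357/1013*1/10 + 257/1013*2/5 + 137/1013*1/10 + 262/1013*2/5 = 257/1013 = pi_Q  (ok)
  357/1013*1/5 + 257/1013*1/10 + 137/1013*1/10 + 262/1013*1/10 = 137/1013 = pi_R  (ok)
  357/1013*2/5 + 257/1013*1/10 + 137/1013*3/10 + 262/1013*1/5 = 262/1013 = pi_S  (ok)

Answer: 357/1013 257/1013 137/1013 262/1013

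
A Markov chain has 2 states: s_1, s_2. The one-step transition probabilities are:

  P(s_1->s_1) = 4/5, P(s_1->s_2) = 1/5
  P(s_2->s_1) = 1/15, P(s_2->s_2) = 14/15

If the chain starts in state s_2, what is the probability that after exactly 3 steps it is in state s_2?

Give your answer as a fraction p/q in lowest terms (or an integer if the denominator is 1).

Answer: 2864/3375

Derivation:
Computing P^3 by repeated multiplication:
P^1 =
  s_1: [4/5, 1/5]
  s_2: [1/15, 14/15]
P^2 =
  s_1: [49/75, 26/75]
  s_2: [26/225, 199/225]
P^3 =
  s_1: [614/1125, 511/1125]
  s_2: [511/3375, 2864/3375]

(P^3)[s_2 -> s_2] = 2864/3375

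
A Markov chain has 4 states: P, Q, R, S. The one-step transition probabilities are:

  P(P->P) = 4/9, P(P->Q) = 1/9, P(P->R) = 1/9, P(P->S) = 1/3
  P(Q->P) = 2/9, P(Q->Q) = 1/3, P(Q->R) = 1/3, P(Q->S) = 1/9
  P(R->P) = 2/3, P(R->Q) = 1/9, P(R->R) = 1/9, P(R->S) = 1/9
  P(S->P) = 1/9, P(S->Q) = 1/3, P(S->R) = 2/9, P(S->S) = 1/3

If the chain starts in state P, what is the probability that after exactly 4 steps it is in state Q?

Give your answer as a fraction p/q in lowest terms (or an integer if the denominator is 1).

Computing P^4 by repeated multiplication:
P^1 =
  P: [4/9, 1/9, 1/9, 1/3]
  Q: [2/9, 1/3, 1/3, 1/9]
  R: [2/3, 1/9, 1/9, 1/9]
  S: [1/9, 1/3, 2/9, 1/3]
P^2 =
  P: [1/3, 17/81, 14/81, 23/81]
  Q: [11/27, 17/81, 16/81, 5/27]
  R: [11/27, 13/81, 4/27, 23/81]
  S: [25/81, 7/27, 2/9, 17/81]
P^3 =
  P: [83/243, 161/729, 46/243, 181/729]
  Q: [277/729, 145/729, 130/729, 59/243]
  R: [253/729, 17/81, 130/729, 193/729]
  S: [89/243, 157/729, 140/729, 55/243]
P^4 =
  P: [2327/6561, 157/729, 1232/6561, 1589/6561]
  Q: [785/2187, 1373/6561, 1196/6561, 1637/6561]
  R: [2291/6561, 1421/6561, 1228/6561, 1621/6561]
  S: [2387/6561, 1373/6561, 1208/6561, 59/243]

(P^4)[P -> Q] = 157/729

Answer: 157/729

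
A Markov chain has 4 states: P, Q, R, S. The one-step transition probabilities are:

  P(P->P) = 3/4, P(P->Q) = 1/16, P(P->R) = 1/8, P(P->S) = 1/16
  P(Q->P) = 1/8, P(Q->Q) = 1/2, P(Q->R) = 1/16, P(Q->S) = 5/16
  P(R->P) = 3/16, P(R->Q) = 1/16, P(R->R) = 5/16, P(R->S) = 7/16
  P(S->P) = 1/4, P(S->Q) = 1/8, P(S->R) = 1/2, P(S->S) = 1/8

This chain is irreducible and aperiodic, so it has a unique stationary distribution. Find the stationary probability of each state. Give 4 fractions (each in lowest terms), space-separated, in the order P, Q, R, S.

The stationary distribution satisfies pi = pi * P, i.e.:
  pi_P = 3/4*pi_P + 1/8*pi_Q + 3/16*pi_R + 1/4*pi_S
  pi_Q = 1/16*pi_P + 1/2*pi_Q + 1/16*pi_R + 1/8*pi_S
  pi_R = 1/8*pi_P + 1/16*pi_Q + 5/16*pi_R + 1/2*pi_S
  pi_S = 1/16*pi_P + 5/16*pi_Q + 7/16*pi_R + 1/8*pi_S
with normalization: pi_P + pi_Q + pi_R + pi_S = 1.

Using the first 3 balance equations plus normalization, the linear system A*pi = b is:
  [-1/4, 1/8, 3/16, 1/4] . pi = 0
  [1/16, -1/2, 1/16, 1/8] . pi = 0
  [1/8, 1/16, -11/16, 1/2] . pi = 0
  [1, 1, 1, 1] . pi = 1

Solving yields:
  pi_P = 606/1385
  pi_Q = 184/1385
  pi_R = 324/1385
  pi_S = 271/1385

Verification (pi * P):
  606/1385*3/4 + 184/1385*1/8 + 324/1385*3/16 + 271/1385*1/4 = 606/1385 = pi_P  (ok)
  606/1385*1/16 + 184/1385*1/2 + 324/1385*1/16 + 271/1385*1/8 = 184/1385 = pi_Q  (ok)
  606/1385*1/8 + 184/1385*1/16 + 324/1385*5/16 + 271/1385*1/2 = 324/1385 = pi_R  (ok)
  606/1385*1/16 + 184/1385*5/16 + 324/1385*7/16 + 271/1385*1/8 = 271/1385 = pi_S  (ok)

Answer: 606/1385 184/1385 324/1385 271/1385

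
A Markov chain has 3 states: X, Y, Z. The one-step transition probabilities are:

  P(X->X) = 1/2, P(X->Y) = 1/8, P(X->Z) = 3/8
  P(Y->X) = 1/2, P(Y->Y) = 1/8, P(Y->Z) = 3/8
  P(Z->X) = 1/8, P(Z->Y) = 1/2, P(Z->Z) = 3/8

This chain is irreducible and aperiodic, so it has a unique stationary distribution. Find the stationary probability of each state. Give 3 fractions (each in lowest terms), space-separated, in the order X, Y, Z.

The stationary distribution satisfies pi = pi * P, i.e.:
  pi_X = 1/2*pi_X + 1/2*pi_Y + 1/8*pi_Z
  pi_Y = 1/8*pi_X + 1/8*pi_Y + 1/2*pi_Z
  pi_Z = 3/8*pi_X + 3/8*pi_Y + 3/8*pi_Z
with normalization: pi_X + pi_Y + pi_Z = 1.

Using the first 2 balance equations plus normalization, the linear system A*pi = b is:
  [-1/2, 1/2, 1/8] . pi = 0
  [1/8, -7/8, 1/2] . pi = 0
  [1, 1, 1] . pi = 1

Solving yields:
  pi_X = 23/64
  pi_Y = 17/64
  pi_Z = 3/8

Verification (pi * P):
  23/64*1/2 + 17/64*1/2 + 3/8*1/8 = 23/64 = pi_X  (ok)
  23/64*1/8 + 17/64*1/8 + 3/8*1/2 = 17/64 = pi_Y  (ok)
  23/64*3/8 + 17/64*3/8 + 3/8*3/8 = 3/8 = pi_Z  (ok)

Answer: 23/64 17/64 3/8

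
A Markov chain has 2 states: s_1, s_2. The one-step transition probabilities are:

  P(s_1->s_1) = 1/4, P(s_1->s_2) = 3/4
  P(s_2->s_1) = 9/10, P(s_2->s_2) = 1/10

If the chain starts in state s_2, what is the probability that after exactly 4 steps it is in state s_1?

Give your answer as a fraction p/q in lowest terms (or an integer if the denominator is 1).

Answer: 35847/80000

Derivation:
Computing P^4 by repeated multiplication:
P^1 =
  s_1: [1/4, 3/4]
  s_2: [9/10, 1/10]
P^2 =
  s_1: [59/80, 21/80]
  s_2: [63/200, 137/200]
P^3 =
  s_1: [673/1600, 927/1600]
  s_2: [2781/4000, 1219/4000]
P^4 =
  s_1: [20051/32000, 11949/32000]
  s_2: [35847/80000, 44153/80000]

(P^4)[s_2 -> s_1] = 35847/80000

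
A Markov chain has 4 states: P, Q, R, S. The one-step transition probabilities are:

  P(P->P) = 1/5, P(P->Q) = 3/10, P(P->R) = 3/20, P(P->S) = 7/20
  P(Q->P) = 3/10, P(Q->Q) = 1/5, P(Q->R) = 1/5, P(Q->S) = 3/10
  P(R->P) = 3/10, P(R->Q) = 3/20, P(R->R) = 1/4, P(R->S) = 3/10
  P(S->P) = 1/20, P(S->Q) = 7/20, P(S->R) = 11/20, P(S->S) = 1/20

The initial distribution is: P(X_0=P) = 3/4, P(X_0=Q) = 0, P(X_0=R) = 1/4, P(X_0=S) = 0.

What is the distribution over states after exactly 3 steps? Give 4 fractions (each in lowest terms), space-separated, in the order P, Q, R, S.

Answer: 7167/32000 3801/16000 9137/32000 4047/16000

Derivation:
Propagating the distribution step by step (d_{t+1} = d_t * P):
d_0 = (P=3/4, Q=0, R=1/4, S=0)
  d_1[P] = 3/4*1/5 + 0*3/10 + 1/4*3/10 + 0*1/20 = 9/40
  d_1[Q] = 3/4*3/10 + 0*1/5 + 1/4*3/20 + 0*7/20 = 21/80
  d_1[R] = 3/4*3/20 + 0*1/5 + 1/4*1/4 + 0*11/20 = 7/40
  d_1[S] = 3/4*7/20 + 0*3/10 + 1/4*3/10 + 0*1/20 = 27/80
d_1 = (P=9/40, Q=21/80, R=7/40, S=27/80)
  d_2[P] = 9/40*1/5 + 21/80*3/10 + 7/40*3/10 + 27/80*1/20 = 309/1600
  d_2[Q] = 9/40*3/10 + 21/80*1/5 + 7/40*3/20 + 27/80*7/20 = 423/1600
  d_2[R] = 9/40*3/20 + 21/80*1/5 + 7/40*1/4 + 27/80*11/20 = 101/320
  d_2[S] = 9/40*7/20 + 21/80*3/10 + 7/40*3/10 + 27/80*1/20 = 363/1600
d_2 = (P=309/1600, Q=423/1600, R=101/320, S=363/1600)
  d_3[P] = 309/1600*1/5 + 423/1600*3/10 + 101/320*3/10 + 363/1600*1/20 = 7167/32000
  d_3[Q] = 309/1600*3/10 + 423/1600*1/5 + 101/320*3/20 + 363/1600*7/20 = 3801/16000
  d_3[R] = 309/1600*3/20 + 423/1600*1/5 + 101/320*1/4 + 363/1600*11/20 = 9137/32000
  d_3[S] = 309/1600*7/20 + 423/1600*3/10 + 101/320*3/10 + 363/1600*1/20 = 4047/16000
d_3 = (P=7167/32000, Q=3801/16000, R=9137/32000, S=4047/16000)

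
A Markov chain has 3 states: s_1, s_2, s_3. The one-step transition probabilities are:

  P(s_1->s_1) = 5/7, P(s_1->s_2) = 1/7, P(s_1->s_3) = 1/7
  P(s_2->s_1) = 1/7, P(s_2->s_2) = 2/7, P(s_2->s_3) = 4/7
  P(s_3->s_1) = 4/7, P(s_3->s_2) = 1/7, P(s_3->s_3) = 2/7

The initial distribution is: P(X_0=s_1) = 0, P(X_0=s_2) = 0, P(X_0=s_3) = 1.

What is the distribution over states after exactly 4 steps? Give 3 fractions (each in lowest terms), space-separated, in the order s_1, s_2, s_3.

Propagating the distribution step by step (d_{t+1} = d_t * P):
d_0 = (s_1=0, s_2=0, s_3=1)
  d_1[s_1] = 0*5/7 + 0*1/7 + 1*4/7 = 4/7
  d_1[s_2] = 0*1/7 + 0*2/7 + 1*1/7 = 1/7
  d_1[s_3] = 0*1/7 + 0*4/7 + 1*2/7 = 2/7
d_1 = (s_1=4/7, s_2=1/7, s_3=2/7)
  d_2[s_1] = 4/7*5/7 + 1/7*1/7 + 2/7*4/7 = 29/49
  d_2[s_2] = 4/7*1/7 + 1/7*2/7 + 2/7*1/7 = 8/49
  d_2[s_3] = 4/7*1/7 + 1/7*4/7 + 2/7*2/7 = 12/49
d_2 = (s_1=29/49, s_2=8/49, s_3=12/49)
  d_3[s_1] = 29/49*5/7 + 8/49*1/7 + 12/49*4/7 = 201/343
  d_3[s_2] = 29/49*1/7 + 8/49*2/7 + 12/49*1/7 = 57/343
  d_3[s_3] = 29/49*1/7 + 8/49*4/7 + 12/49*2/7 = 85/343
d_3 = (s_1=201/343, s_2=57/343, s_3=85/343)
  d_4[s_1] = 201/343*5/7 + 57/343*1/7 + 85/343*4/7 = 1402/2401
  d_4[s_2] = 201/343*1/7 + 57/343*2/7 + 85/343*1/7 = 400/2401
  d_4[s_3] = 201/343*1/7 + 57/343*4/7 + 85/343*2/7 = 599/2401
d_4 = (s_1=1402/2401, s_2=400/2401, s_3=599/2401)

Answer: 1402/2401 400/2401 599/2401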